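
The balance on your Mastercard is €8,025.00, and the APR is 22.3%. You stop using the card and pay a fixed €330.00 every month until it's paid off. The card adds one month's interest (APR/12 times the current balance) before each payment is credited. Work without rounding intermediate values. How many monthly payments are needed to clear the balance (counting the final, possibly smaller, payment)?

33 months

Monthly rate r = 22.3%/12 = 1.85833% = 0.0185833.
Recurrence: B ← B·(1+r) − €330.00.
Month 1: interest €149.13; balance after payment €7,844.13.
Month 2: interest €145.77; balance after payment €7,659.90.
Closed form: n = −ln(1 − rB₀/P)/ln(1+r) = −ln(0.54809)/ln(1.01858) ≈ 32.658, so the balance reaches zero during payment 33.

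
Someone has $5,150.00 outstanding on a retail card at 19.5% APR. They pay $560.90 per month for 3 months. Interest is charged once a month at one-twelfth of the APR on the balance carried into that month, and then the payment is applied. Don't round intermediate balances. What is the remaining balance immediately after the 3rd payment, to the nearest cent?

$3,694.97

Monthly rate r = 19.5%/12 = 1.625% = 0.01625.
Each month: B ← B·(1+r) − $560.90.
Month 1: interest $83.69; balance after payment $4,672.79.
Month 2: interest $75.93; balance after payment $4,187.82.
Month 3: interest $68.05; balance after payment $3,694.97.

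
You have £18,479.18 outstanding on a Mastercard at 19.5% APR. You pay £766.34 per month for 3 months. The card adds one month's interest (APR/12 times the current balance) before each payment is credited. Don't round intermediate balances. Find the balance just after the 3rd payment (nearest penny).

£17,058.18

Monthly rate r = 19.5%/12 = 1.625% = 0.01625.
Each month: B ← B·(1+r) − £766.34.
Month 1: interest £300.29; balance after payment £18,013.13.
Month 2: interest £292.71; balance after payment £17,539.50.
Month 3: interest £285.02; balance after payment £17,058.18.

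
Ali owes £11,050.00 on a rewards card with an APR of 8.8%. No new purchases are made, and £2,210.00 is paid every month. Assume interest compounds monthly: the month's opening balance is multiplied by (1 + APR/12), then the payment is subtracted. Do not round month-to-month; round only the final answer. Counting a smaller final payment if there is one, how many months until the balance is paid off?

6 payments

Monthly rate r = 8.8%/12 = 0.733333% = 0.00733333.
Recurrence: B ← B·(1+r) − £2,210.00.
Month 1: interest £81.03; balance after payment £8,921.03.
Month 2: interest £65.42; balance after payment £6,776.45.
Month 3: interest £49.69; balance after payment £4,616.15.
Month 4: interest £33.85; balance after payment £2,440.00.
Month 5: interest £17.89; balance after payment £247.89.
Month 6: interest £1.82; balance after payment £0.00.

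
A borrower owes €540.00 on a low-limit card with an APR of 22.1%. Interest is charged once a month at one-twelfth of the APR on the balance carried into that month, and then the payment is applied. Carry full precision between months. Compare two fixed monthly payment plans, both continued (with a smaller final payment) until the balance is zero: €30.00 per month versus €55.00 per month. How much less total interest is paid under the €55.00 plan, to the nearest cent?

€60.91

Monthly rate r = 22.1%/12 = 1.84167% = 0.0184167.
At €30.00/mo: n = ⌈−ln(1 − rB₀/P)/ln(1+r)⌉ = 23 payments (last €2.05); total interest = total paid − €540.00 = €122.05.
At €55.00/mo: 11 payments (last €51.14); total interest €61.14.
Interest saved = €122.05 − €61.14 = €60.91.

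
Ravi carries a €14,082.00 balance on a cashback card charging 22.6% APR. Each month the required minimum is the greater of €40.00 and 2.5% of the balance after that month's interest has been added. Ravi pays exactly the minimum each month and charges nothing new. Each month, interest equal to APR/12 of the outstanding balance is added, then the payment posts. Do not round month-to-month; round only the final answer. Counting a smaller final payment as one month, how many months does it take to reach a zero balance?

Monthly rate r = 22.6%/12 = 1.88333% = 0.0188333.
While 2.5% of the post-interest balance exceeds €40.00, each month B ← (B·(1+r))·(1 − 0.025), i.e. B shrinks by the factor (1+r)·0.975 = 0.99336.
This holds for months 1–330. Entering month 331 the balance is €1,563.96; 2.5% of the post-interest balance is now below €40.00, so the flat €40.00 minimum applies from here.
From month 331 a fixed €40.00 at rate r clears €1,563.96 in 72 more payments. Total: 330 + 72 = 402 months.

402 months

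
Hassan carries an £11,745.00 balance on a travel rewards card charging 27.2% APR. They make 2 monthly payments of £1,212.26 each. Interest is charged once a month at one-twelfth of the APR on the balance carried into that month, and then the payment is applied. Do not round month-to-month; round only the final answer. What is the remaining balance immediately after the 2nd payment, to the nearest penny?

£9,831.48

Monthly rate r = 27.2%/12 = 2.26667% = 0.0226667.
Each month: B ← B·(1+r) − £1,212.26.
Month 1: interest £266.22; balance after payment £10,798.96.
Month 2: interest £244.78; balance after payment £9,831.48.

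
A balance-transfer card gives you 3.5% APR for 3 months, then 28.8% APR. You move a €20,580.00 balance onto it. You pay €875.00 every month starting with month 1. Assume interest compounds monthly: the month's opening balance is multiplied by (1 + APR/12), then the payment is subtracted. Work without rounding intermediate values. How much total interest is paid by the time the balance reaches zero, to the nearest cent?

Promo months 1–3 at r₀ = 3.5%/12 = 0.00291667; months 4+ at r₁ = 28.8%/12 = 0.024.
After month 3: iterate B ← B·(1+r₀) − €875.00 for 3 months → €18,127.94.
Then at r₁ with €875.00/mo: n₂ = −ln(1 − r₁·B/P)/ln(1+r₁) ≈ 28.99 → 29 more payments.
Total paid = 31·€875.00 + €868.81 = €27,993.81; interest = €27,993.81 − €20,580.00 = €7,413.81.

€7,413.81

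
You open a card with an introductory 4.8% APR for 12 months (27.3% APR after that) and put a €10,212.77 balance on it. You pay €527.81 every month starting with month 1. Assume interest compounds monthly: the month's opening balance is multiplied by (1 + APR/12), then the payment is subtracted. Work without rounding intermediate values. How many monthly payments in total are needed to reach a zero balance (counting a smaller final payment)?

21 payments

Promo months 1–12 at r₀ = 4.8%/12 = 0.004; months 13+ at r₁ = 27.3%/12 = 0.02275.
After month 12: iterate B ← B·(1+r₀) − €527.81 for 12 months → €4,238.98.
Then at r₁ with €527.81/mo: n₂ = −ln(1 − r₁·B/P)/ln(1+r₁) ≈ 8.97 → 9 more payments.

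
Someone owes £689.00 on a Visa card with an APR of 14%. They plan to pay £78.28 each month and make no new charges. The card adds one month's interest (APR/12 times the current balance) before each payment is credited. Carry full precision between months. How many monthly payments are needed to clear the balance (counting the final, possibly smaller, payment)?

Monthly rate r = 14%/12 = 1.16667% = 0.0116667.
Recurrence: B ← B·(1+r) − £78.28.
Month 1: interest £8.04; balance after payment £618.76.
Month 2: interest £7.22; balance after payment £547.70.
Closed form: n = −ln(1 − rB₀/P)/ln(1+r) = −ln(0.89731)/ln(1.01167) ≈ 9.341, so the balance reaches zero during payment 10.

10 payments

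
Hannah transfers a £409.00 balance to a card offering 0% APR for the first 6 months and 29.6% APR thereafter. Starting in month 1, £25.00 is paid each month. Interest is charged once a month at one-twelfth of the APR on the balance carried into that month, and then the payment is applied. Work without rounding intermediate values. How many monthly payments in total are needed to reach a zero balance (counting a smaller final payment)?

Promo months 1–6 at r₀ = 0%/12 = 0; months 7+ at r₁ = 29.6%/12 = 0.0246667.
After month 6 (no interest yet): B = £409.00 − 6·£25.00 = £259.00.
Then at r₁ with £25.00/mo: n₂ = −ln(1 − r₁·B/P)/ln(1+r₁) ≈ 12.11 → 13 more payments.

19 months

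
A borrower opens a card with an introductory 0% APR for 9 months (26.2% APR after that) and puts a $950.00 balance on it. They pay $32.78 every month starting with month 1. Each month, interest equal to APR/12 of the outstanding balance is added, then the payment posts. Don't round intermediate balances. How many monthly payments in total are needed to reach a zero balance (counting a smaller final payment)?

36 payments

Promo months 1–9 at r₀ = 0%/12 = 0; months 10+ at r₁ = 26.2%/12 = 0.0218333.
After month 9 (no interest yet): B = $950.00 − 9·$32.78 = $654.98.
Then at r₁ with $32.78/mo: n₂ = −ln(1 − r₁·B/P)/ln(1+r₁) ≈ 26.54 → 27 more payments.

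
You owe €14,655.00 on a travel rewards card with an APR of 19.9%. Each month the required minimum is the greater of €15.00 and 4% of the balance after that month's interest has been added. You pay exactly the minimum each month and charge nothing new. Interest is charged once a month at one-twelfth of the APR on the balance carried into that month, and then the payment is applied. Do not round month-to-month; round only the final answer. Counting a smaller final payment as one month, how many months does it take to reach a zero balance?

183 months

Monthly rate r = 19.9%/12 = 1.65833% = 0.0165833.
While 4% of the post-interest balance exceeds €15.00, each month B ← (B·(1+r))·(1 − 0.04), i.e. B shrinks by the factor (1+r)·0.96 = 0.97592.
This holds for months 1–152. Entering month 153 the balance is €360.53; 4% of the post-interest balance is now below €15.00, so the flat €15.00 minimum applies from here.
From month 153 a fixed €15.00 at rate r clears €360.53 in 31 more payments. Total: 152 + 31 = 183 months.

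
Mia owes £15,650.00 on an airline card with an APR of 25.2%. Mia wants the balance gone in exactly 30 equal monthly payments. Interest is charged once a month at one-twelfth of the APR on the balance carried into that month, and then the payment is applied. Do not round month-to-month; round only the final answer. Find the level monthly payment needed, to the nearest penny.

Monthly rate r = 25.2%/12 = 2.1% = 0.021.
Level-payment amortization: P = B₀·r / (1 − (1+r)^(−n)) = 15650.00·0.021 / (1 − 1.021^(−30)).
Denominator 1 − (1+r)^(−30) = 0.463922305.
P = 328.65 / 0.463922305 ≈ 708.42.

£708.42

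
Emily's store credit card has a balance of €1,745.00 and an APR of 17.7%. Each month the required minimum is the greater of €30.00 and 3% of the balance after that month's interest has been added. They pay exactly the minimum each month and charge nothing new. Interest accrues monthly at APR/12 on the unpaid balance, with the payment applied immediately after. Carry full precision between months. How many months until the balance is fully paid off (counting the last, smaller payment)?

82 months

Monthly rate r = 17.7%/12 = 1.475% = 0.01475.
While 3% of the post-interest balance exceeds €30.00, each month B ← (B·(1+r))·(1 − 0.03), i.e. B shrinks by the factor (1+r)·0.97 = 0.98431.
This holds for months 1–37. Entering month 38 the balance is €971.93; 3% of the post-interest balance is now below €30.00, so the flat €30.00 minimum applies from here.
From month 38 a fixed €30.00 at rate r clears €971.93 in 45 more payments. Total: 37 + 45 = 82 months.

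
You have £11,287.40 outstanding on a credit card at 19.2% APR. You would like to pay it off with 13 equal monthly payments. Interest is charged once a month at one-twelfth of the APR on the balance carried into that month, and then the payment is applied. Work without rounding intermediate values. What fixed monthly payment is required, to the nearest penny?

Monthly rate r = 19.2%/12 = 1.6% = 0.016.
Level-payment amortization: P = B₀·r / (1 − (1+r)^(−n)) = 11287.40·0.016 / (1 − 1.016^(−13)).
Denominator 1 − (1+r)^(−13) = 0.186454595.
P = 180.598 / 0.186454595 ≈ 968.59.

£968.59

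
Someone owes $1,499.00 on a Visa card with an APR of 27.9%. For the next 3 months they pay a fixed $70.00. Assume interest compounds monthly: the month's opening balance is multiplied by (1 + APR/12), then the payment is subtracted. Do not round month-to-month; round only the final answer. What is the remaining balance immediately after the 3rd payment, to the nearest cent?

$1,391.08

Monthly rate r = 27.9%/12 = 2.325% = 0.02325.
Each month: B ← B·(1+r) − $70.00.
Month 1: interest $34.85; balance after payment $1,463.85.
Month 2: interest $34.03; balance after payment $1,427.89.
Month 3: interest $33.20; balance after payment $1,391.08.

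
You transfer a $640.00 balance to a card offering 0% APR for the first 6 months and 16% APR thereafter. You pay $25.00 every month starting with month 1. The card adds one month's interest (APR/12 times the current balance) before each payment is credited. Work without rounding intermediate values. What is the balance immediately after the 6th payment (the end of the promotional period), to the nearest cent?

$490.00

Promo months 1–6 at r₀ = 0%/12 = 0; months 7+ at r₁ = 16%/12 = 0.0133333.
After month 6 (no interest yet): B = $640.00 − 6·$25.00 = $490.00.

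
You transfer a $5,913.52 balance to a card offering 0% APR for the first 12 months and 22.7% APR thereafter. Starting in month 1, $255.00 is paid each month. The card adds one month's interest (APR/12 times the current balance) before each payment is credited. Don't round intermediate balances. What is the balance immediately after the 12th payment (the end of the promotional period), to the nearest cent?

$2,853.52

Promo months 1–12 at r₀ = 0%/12 = 0; months 13+ at r₁ = 22.7%/12 = 0.0189167.
After month 12 (no interest yet): B = $5,913.52 − 12·$255.00 = $2,853.52.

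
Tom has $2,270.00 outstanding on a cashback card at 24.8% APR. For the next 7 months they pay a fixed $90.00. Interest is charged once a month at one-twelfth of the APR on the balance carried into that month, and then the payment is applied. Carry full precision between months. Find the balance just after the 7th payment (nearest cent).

Monthly rate r = 24.8%/12 = 2.06667% = 0.0206667.
Each month: B ← B·(1+r) − $90.00.
Month 1: interest $46.91; balance after payment $2,226.91.
Month 2: interest $46.02; balance after payment $2,182.94.
Month 3: interest $45.11; balance after payment $2,138.05.
Month 4: interest $44.19; balance after payment $2,092.24.
Month 5: interest $43.24; balance after payment $2,045.48.
Month 6: interest $42.27; balance after payment $1,997.75.
Month 7: interest $41.29; balance after payment $1,949.04.

$1,949.04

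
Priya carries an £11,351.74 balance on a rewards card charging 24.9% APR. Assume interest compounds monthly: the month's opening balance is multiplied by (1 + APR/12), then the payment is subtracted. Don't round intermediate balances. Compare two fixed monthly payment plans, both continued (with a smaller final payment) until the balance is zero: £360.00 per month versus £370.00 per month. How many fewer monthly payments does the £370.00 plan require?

Monthly rate r = 24.9%/12 = 2.075% = 0.02075.
At £360.00/mo: n = ⌈−ln(1 − rB₀/P)/ln(1+r)⌉ = 52 payments (last £259.62); total interest = total paid − £11,351.74 = £7,267.88.
At £370.00/mo: 50 payments (last £108.07); total interest £6,886.33.
Payments saved = 52 − 50 = 2.

2 fewer payments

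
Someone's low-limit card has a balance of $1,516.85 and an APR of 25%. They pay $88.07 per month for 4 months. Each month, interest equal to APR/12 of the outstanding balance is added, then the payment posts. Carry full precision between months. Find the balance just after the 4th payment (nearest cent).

$1,283.82

Monthly rate r = 25%/12 = 2.08333% = 0.0208333.
Each month: B ← B·(1+r) − $88.07.
Month 1: interest $31.60; balance after payment $1,460.38.
Month 2: interest $30.42; balance after payment $1,402.74.
Month 3: interest $29.22; balance after payment $1,343.89.
Month 4: interest $28.00; balance after payment $1,283.82.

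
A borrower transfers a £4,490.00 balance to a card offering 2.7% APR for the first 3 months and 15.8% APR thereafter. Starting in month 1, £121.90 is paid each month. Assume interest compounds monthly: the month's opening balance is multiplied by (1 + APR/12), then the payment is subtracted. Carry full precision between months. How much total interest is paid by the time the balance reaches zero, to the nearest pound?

£1,425

Promo months 1–3 at r₀ = 2.7%/12 = 0.00225; months 4+ at r₁ = 15.8%/12 = 0.0131667.
After month 3: iterate B ← B·(1+r₀) − £121.90 for 3 months → £4,153.85.
Then at r₁ with £121.90/mo: n₂ = −ln(1 − r₁·B/P)/ln(1+r₁) ≈ 45.52 → 46 more payments.
Total paid = 48·£121.90 + £63.39 = £5,914.59; interest = £5,914.59 − £4,490.00 = £1,424.59.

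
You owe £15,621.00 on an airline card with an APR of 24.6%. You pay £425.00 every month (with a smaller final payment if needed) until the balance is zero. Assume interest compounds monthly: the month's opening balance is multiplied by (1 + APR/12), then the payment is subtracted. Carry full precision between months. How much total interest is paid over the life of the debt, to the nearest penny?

£13,706.75

Monthly rate r = 24.6%/12 = 2.05% = 0.0205.
Payoff takes n = ⌈−ln(1 − rB₀/P)/ln(1+r)⌉ = ⌈69.006⌉ = 70 payments; the last is £2.75.
Total paid = 69·£425.00 + £2.75 = £29,327.75.
Total interest = total paid − principal = £29,327.75 − £15,621.00 = £13,706.75.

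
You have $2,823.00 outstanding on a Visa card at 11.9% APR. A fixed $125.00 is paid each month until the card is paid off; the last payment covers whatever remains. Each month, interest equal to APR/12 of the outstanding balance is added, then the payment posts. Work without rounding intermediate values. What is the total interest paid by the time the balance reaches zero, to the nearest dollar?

Monthly rate r = 11.9%/12 = 0.991667% = 0.00991667.
Payoff takes n = ⌈−ln(1 − rB₀/P)/ln(1+r)⌉ = ⌈25.694⌉ = 26 payments; the last is $86.94.
Total paid = 25·$125.00 + $86.94 = $3,211.94.
Total interest = total paid − principal = $3,211.94 − $2,823.00 = $388.94.

$389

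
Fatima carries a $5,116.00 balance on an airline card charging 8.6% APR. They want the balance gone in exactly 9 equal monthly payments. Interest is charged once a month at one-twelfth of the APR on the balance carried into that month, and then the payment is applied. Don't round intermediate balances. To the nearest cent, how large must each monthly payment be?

$589.01

Monthly rate r = 8.6%/12 = 0.716667% = 0.00716667.
Level-payment amortization: P = B₀·r / (1 − (1+r)^(−n)) = 5116.00·0.00716667 / (1 − 1.00717^(−9)).
Denominator 1 − (1+r)^(−9) = 0.0622482027.
P = 36.6647 / 0.0622482027 ≈ 589.01.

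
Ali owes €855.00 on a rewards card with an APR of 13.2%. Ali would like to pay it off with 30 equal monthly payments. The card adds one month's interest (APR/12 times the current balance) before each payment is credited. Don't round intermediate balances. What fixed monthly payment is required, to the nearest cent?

€33.62

Monthly rate r = 13.2%/12 = 1.1% = 0.011.
Level-payment amortization: P = B₀·r / (1 − (1+r)^(−n)) = 855.00·0.011 / (1 − 1.011^(−30)).
Denominator 1 − (1+r)^(−30) = 0.279779743.
P = 9.405 / 0.279779743 ≈ 33.62.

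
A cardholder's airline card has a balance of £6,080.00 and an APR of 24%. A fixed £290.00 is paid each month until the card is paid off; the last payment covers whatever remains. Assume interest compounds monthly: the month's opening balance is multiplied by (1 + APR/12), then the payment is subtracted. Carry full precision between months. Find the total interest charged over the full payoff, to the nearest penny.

Monthly rate r = 24%/12 = 2% = 0.02.
Payoff takes n = ⌈−ln(1 − rB₀/P)/ln(1+r)⌉ = ⌈27.448⌉ = 28 payments; the last is £130.58.
Total paid = 27·£290.00 + £130.58 = £7,960.58.
Total interest = total paid − principal = £7,960.58 − £6,080.00 = £1,880.58.

£1,880.58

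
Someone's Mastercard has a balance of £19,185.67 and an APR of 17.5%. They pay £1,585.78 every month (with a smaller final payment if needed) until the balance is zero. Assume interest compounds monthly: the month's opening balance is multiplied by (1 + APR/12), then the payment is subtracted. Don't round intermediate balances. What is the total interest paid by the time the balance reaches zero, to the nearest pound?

Monthly rate r = 17.5%/12 = 1.45833% = 0.0145833.
Payoff takes n = ⌈−ln(1 − rB₀/P)/ln(1+r)⌉ = ⌈13.408⌉ = 14 payments; the last is £649.17.
Total paid = 13·£1,585.78 + £649.17 = £21,264.31.
Total interest = total paid − principal = £21,264.31 − £19,185.67 = £2,078.64.

£2,079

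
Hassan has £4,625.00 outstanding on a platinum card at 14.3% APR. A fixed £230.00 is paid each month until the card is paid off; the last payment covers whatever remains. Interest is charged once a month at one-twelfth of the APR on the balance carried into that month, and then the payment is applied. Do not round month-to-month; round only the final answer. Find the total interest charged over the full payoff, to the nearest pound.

£694

Monthly rate r = 14.3%/12 = 1.19167% = 0.0119167.
Payoff takes n = ⌈−ln(1 − rB₀/P)/ln(1+r)⌉ = ⌈23.125⌉ = 24 payments; the last is £28.99.
Total paid = 23·£230.00 + £28.99 = £5,318.99.
Total interest = total paid − principal = £5,318.99 − £4,625.00 = £693.99.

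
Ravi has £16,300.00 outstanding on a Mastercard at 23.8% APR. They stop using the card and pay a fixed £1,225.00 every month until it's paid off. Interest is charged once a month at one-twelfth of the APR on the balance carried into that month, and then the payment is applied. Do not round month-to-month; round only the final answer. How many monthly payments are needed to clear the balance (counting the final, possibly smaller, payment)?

Monthly rate r = 23.8%/12 = 1.98333% = 0.0198333.
Recurrence: B ← B·(1+r) − £1,225.00.
Month 1: interest £323.28; balance after payment £15,398.28.
Month 2: interest £305.40; balance after payment £14,478.68.
Closed form: n = −ln(1 − rB₀/P)/ln(1+r) = −ln(0.7361)/ln(1.01983) ≈ 15.601, so the balance reaches zero during payment 16.

16 months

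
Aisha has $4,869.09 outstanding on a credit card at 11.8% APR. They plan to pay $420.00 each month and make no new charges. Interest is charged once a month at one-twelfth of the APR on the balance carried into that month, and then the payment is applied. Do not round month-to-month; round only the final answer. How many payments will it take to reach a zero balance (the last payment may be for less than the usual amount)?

13 payments

Monthly rate r = 11.8%/12 = 0.983333% = 0.00983333.
Recurrence: B ← B·(1+r) − $420.00.
Month 1: interest $47.88; balance after payment $4,496.97.
Month 2: interest $44.22; balance after payment $4,121.19.
Closed form: n = −ln(1 − rB₀/P)/ln(1+r) = −ln(0.886)/ln(1.00983) ≈ 12.369, so the balance reaches zero during payment 13.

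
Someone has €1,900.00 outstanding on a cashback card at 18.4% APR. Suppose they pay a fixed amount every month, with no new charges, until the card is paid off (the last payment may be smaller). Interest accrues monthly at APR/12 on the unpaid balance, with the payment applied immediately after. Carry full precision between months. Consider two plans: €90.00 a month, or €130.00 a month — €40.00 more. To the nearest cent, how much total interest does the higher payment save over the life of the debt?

€145.53

Monthly rate r = 18.4%/12 = 1.53333% = 0.0153333.
At €90.00/mo: n = ⌈−ln(1 − rB₀/P)/ln(1+r)⌉ = 26 payments (last €63.43); total interest = total paid − €1,900.00 = €413.43.
At €130.00/mo: 17 payments (last €87.90); total interest €267.90.
Interest saved = €413.43 − €267.90 = €145.53.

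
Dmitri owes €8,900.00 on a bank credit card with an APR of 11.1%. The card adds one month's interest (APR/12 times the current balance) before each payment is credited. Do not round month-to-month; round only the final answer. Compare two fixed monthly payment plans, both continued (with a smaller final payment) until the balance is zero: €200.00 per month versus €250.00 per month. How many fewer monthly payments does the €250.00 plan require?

14 fewer payments

Monthly rate r = 11.1%/12 = 0.925% = 0.00925.
At €200.00/mo: n = ⌈−ln(1 − rB₀/P)/ln(1+r)⌉ = 58 payments (last €121.09); total interest = total paid − €8,900.00 = €2,621.09.
At €250.00/mo: 44 payments (last €95.62); total interest €1,945.62.
Payments saved = 58 − 44 = 14.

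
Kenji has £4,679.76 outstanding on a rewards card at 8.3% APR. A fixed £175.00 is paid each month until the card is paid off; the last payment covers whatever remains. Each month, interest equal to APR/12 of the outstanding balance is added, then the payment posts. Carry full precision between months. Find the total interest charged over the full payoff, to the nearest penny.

£512.86

Monthly rate r = 8.3%/12 = 0.691667% = 0.00691667.
Payoff takes n = ⌈−ln(1 − rB₀/P)/ln(1+r)⌉ = ⌈29.671⌉ = 30 payments; the last is £117.62.
Total paid = 29·£175.00 + £117.62 = £5,192.62.
Total interest = total paid − principal = £5,192.62 − £4,679.76 = £512.86.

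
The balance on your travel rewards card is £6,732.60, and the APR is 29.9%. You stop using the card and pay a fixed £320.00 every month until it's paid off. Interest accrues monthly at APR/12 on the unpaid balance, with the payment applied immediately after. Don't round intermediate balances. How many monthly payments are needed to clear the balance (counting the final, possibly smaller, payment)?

31 months

Monthly rate r = 29.9%/12 = 2.49167% = 0.0249167.
Recurrence: B ← B·(1+r) − £320.00.
Month 1: interest £167.75; balance after payment £6,580.35.
Month 2: interest £163.96; balance after payment £6,424.31.
Closed form: n = −ln(1 − rB₀/P)/ln(1+r) = −ln(0.47577)/ln(1.02492) ≈ 30.182, so the balance reaches zero during payment 31.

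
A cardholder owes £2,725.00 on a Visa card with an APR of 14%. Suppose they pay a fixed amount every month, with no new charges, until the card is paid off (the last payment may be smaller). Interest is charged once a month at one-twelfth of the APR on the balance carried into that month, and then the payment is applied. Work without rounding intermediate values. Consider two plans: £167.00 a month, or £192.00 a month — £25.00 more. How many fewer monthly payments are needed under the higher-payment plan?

3 fewer payments

Monthly rate r = 14%/12 = 1.16667% = 0.0116667.
At £167.00/mo: n = ⌈−ln(1 − rB₀/P)/ln(1+r)⌉ = 19 payments (last £34.61); total interest = total paid − £2,725.00 = £315.61.
At £192.00/mo: 16 payments (last £116.69); total interest £271.69.
Payments saved = 19 − 16 = 3.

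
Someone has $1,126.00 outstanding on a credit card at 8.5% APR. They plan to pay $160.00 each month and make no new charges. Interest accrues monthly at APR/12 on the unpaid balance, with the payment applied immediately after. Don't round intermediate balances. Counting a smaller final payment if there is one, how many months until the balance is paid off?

Monthly rate r = 8.5%/12 = 0.708333% = 0.00708333.
Recurrence: B ← B·(1+r) − $160.00.
Month 1: interest $7.98; balance after payment $973.98.
Month 2: interest $6.90; balance after payment $820.87.
Closed form: n = −ln(1 − rB₀/P)/ln(1+r) = −ln(0.95015)/ln(1.00708) ≈ 7.244, so the balance reaches zero during payment 8.

8 months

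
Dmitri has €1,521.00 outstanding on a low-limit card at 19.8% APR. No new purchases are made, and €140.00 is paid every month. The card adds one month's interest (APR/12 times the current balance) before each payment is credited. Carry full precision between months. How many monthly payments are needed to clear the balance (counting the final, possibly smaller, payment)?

13 payments

Monthly rate r = 19.8%/12 = 1.65% = 0.0165.
Recurrence: B ← B·(1+r) − €140.00.
Month 1: interest €25.10; balance after payment €1,406.10.
Month 2: interest €23.20; balance after payment €1,289.30.
Closed form: n = −ln(1 − rB₀/P)/ln(1+r) = −ln(0.82074)/ln(1.0165) ≈ 12.071, so the balance reaches zero during payment 13.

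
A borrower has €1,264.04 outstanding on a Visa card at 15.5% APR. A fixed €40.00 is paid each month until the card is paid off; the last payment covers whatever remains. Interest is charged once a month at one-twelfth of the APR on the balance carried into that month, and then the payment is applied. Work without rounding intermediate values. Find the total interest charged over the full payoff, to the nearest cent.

Monthly rate r = 15.5%/12 = 1.29167% = 0.0129167.
Payoff takes n = ⌈−ln(1 − rB₀/P)/ln(1+r)⌉ = ⌈40.872⌉ = 41 payments; the last is €34.92.
Total paid = 40·€40.00 + €34.92 = €1,634.92.
Total interest = total paid − principal = €1,634.92 − €1,264.04 = €370.88.

€370.88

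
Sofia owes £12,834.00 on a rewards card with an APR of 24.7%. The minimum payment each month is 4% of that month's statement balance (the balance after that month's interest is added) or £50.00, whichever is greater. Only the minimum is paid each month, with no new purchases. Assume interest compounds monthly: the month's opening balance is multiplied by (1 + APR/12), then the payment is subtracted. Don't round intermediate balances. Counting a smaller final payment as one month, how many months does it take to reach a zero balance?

Monthly rate r = 24.7%/12 = 2.05833% = 0.0205833.
While 4% of the post-interest balance exceeds £50.00, each month B ← (B·(1+r))·(1 − 0.04), i.e. B shrinks by the factor (1+r)·0.96 = 0.97976.
This holds for months 1–115. Entering month 116 the balance is £1,222.16; 4% of the post-interest balance is now below £50.00, so the flat £50.00 minimum applies from here.
From month 116 a fixed £50.00 at rate r clears £1,222.16 in 35 more payments. Total: 115 + 35 = 150 months.

150 months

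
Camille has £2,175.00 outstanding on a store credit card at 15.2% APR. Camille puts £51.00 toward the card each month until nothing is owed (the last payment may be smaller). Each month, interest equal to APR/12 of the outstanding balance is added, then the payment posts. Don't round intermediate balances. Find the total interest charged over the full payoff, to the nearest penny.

£973.10

Monthly rate r = 15.2%/12 = 1.26667% = 0.0126667.
Payoff takes n = ⌈−ln(1 − rB₀/P)/ln(1+r)⌉ = ⌈61.726⌉ = 62 payments; the last is £37.10.
Total paid = 61·£51.00 + £37.10 = £3,148.10.
Total interest = total paid − principal = £3,148.10 − £2,175.00 = £973.10.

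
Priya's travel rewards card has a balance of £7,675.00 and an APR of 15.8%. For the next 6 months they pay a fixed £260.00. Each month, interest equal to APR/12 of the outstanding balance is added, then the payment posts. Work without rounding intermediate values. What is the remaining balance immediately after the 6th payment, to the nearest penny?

Monthly rate r = 15.8%/12 = 1.31667% = 0.0131667.
Each month: B ← B·(1+r) − £260.00.
Month 1: interest £101.05; balance after payment £7,516.05.
Month 2: interest £98.96; balance after payment £7,355.02.
Month 3: interest £96.84; balance after payment £7,191.86.
Month 4: interest £94.69; balance after payment £7,026.55.
Month 5: interest £92.52; balance after payment £6,859.07.
Month 6: interest £90.31; balance after payment £6,689.38.

£6,689.38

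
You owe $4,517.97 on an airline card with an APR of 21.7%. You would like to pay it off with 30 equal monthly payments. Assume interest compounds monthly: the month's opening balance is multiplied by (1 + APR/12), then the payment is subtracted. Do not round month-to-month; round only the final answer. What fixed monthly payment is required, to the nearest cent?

Monthly rate r = 21.7%/12 = 1.80833% = 0.0180833.
Level-payment amortization: P = B₀·r / (1 − (1+r)^(−n)) = 4517.97·0.0180833 / (1 − 1.01808^(−30)).
Denominator 1 − (1+r)^(−30) = 0.415882571.
P = 81.7 / 0.415882571 ≈ 196.45.

$196.45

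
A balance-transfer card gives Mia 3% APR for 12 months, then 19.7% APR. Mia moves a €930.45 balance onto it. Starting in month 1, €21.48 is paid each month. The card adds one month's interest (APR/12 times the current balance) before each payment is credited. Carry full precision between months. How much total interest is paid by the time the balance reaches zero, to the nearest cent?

Promo months 1–12 at r₀ = 3%/12 = 0.0025; months 13+ at r₁ = 19.7%/12 = 0.0164167.
After month 12: iterate B ← B·(1+r₀) − €21.48 for 12 months → €697.42.
Then at r₁ with €21.48/mo: n₂ = −ln(1 − r₁·B/P)/ln(1+r₁) ≈ 46.76 → 47 more payments.
Total paid = 58·€21.48 + €16.43 = €1,262.27; interest = €1,262.27 − €930.45 = €331.82.

€331.82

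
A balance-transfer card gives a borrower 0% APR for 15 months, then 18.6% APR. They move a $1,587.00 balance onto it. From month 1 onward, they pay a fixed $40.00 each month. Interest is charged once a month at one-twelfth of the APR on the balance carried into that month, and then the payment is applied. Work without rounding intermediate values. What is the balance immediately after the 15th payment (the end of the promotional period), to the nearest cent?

Promo months 1–15 at r₀ = 0%/12 = 0; months 16+ at r₁ = 18.6%/12 = 0.0155.
After month 15 (no interest yet): B = $1,587.00 − 15·$40.00 = $987.00.

$987.00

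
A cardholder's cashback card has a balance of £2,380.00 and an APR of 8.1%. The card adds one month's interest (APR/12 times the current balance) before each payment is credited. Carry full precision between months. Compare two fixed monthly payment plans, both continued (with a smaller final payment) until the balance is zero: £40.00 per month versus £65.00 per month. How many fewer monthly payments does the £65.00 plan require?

34 fewer payments

Monthly rate r = 8.1%/12 = 0.675% = 0.00675.
At £40.00/mo: n = ⌈−ln(1 − rB₀/P)/ln(1+r)⌉ = 77 payments (last £13.48); total interest = total paid − £2,380.00 = £673.48.
At £65.00/mo: 43 payments (last £13.05); total interest £363.05.
Payments saved = 77 − 43 = 34.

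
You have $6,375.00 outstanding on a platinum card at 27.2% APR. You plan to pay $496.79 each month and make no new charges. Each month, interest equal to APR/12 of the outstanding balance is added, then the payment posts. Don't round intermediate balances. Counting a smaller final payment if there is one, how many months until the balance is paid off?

Monthly rate r = 27.2%/12 = 2.26667% = 0.0226667.
Recurrence: B ← B·(1+r) − $496.79.
Month 1: interest $144.50; balance after payment $6,022.71.
Month 2: interest $136.51; balance after payment $5,662.43.
Closed form: n = −ln(1 − rB₀/P)/ln(1+r) = −ln(0.70913)/ln(1.02267) ≈ 15.335, so the balance reaches zero during payment 16.

16 payments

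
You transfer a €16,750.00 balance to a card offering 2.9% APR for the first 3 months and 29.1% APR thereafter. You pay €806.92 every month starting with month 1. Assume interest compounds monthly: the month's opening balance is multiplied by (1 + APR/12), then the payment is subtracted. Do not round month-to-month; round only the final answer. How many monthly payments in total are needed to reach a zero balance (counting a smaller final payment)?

27 months

Promo months 1–3 at r₀ = 2.9%/12 = 0.00241667; months 4+ at r₁ = 29.1%/12 = 0.02425.
After month 3: iterate B ← B·(1+r₀) − €806.92 for 3 months → €14,445.12.
Then at r₁ with €806.92/mo: n₂ = −ln(1 − r₁·B/P)/ln(1+r₁) ≈ 23.76 → 24 more payments.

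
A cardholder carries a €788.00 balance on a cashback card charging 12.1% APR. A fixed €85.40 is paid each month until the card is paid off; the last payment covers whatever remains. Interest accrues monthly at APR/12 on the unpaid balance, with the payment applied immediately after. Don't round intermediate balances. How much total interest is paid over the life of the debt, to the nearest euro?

€43

Monthly rate r = 12.1%/12 = 1.00833% = 0.0100833.
Payoff takes n = ⌈−ln(1 − rB₀/P)/ln(1+r)⌉ = ⌈9.734⌉ = 10 payments; the last is €62.75.
Total paid = 9·€85.40 + €62.75 = €831.35.
Total interest = total paid − principal = €831.35 − €788.00 = €43.35.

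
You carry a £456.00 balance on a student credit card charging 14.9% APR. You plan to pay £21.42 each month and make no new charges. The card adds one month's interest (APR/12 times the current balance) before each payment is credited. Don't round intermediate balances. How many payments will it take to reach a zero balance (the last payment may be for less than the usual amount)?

Monthly rate r = 14.9%/12 = 1.24167% = 0.0124167.
Recurrence: B ← B·(1+r) − £21.42.
Month 1: interest £5.66; balance after payment £440.24.
Month 2: interest £5.47; balance after payment £424.29.
Closed form: n = −ln(1 − rB₀/P)/ln(1+r) = −ln(0.73567)/ln(1.01242) ≈ 24.876, so the balance reaches zero during payment 25.

25 months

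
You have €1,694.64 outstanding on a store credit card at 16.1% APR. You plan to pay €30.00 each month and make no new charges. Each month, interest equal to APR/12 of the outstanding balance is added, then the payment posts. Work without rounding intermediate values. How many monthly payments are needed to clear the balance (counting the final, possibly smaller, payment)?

Monthly rate r = 16.1%/12 = 1.34167% = 0.0134167.
Recurrence: B ← B·(1+r) − €30.00.
Month 1: interest €22.74; balance after payment €1,687.38.
Month 2: interest €22.64; balance after payment €1,680.02.
Closed form: n = −ln(1 − rB₀/P)/ln(1+r) = −ln(0.24212)/ln(1.01342) ≈ 106.421, so the balance reaches zero during payment 107.

107 payments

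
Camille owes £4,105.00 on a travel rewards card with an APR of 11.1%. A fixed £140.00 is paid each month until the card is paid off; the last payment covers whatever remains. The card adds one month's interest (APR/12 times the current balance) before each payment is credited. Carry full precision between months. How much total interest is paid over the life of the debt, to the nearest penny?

£705.83

Monthly rate r = 11.1%/12 = 0.925% = 0.00925.
Payoff takes n = ⌈−ln(1 − rB₀/P)/ln(1+r)⌉ = ⌈34.362⌉ = 35 payments; the last is £50.83.
Total paid = 34·£140.00 + £50.83 = £4,810.83.
Total interest = total paid − principal = £4,810.83 − £4,105.00 = £705.83.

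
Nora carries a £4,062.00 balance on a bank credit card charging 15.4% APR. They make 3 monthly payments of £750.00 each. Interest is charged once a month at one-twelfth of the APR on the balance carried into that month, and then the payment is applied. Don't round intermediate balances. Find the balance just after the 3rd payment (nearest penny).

Monthly rate r = 15.4%/12 = 1.28333% = 0.0128333.
Each month: B ← B·(1+r) − £750.00.
Month 1: interest £52.13; balance after payment £3,364.13.
Month 2: interest £43.17; balance after payment £2,657.30.
Month 3: interest £34.10; balance after payment £1,941.40.

£1,941.40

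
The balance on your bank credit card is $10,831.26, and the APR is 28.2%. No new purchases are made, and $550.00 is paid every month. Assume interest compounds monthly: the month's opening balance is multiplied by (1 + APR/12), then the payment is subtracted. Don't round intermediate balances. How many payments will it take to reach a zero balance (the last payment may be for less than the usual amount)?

Monthly rate r = 28.2%/12 = 2.35% = 0.0235.
Recurrence: B ← B·(1+r) − $550.00.
Month 1: interest $254.53; balance after payment $10,535.79.
Month 2: interest $247.59; balance after payment $10,233.39.
Closed form: n = −ln(1 − rB₀/P)/ln(1+r) = −ln(0.53721)/ln(1.0235) ≈ 26.751, so the balance reaches zero during payment 27.

27 months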